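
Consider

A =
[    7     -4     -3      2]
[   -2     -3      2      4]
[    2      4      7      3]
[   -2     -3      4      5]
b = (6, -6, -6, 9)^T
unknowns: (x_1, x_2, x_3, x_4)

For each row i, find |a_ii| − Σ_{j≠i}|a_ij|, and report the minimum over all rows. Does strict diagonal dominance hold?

-5

row 1: |7| − (4+3+2) = -2
row 2: |-3| − (2+2+4) = -5
row 3: |7| − (2+4+3) = -2
row 4: |5| − (2+3+4) = -4
minimum over rows = -5 → not strictly diagonally dominant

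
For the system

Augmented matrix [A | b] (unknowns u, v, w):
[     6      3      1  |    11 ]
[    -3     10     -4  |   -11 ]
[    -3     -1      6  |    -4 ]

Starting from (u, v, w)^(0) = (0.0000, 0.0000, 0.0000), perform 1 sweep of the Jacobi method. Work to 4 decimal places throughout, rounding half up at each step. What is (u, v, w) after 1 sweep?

(1.8333, -1.1000, -0.6667)

Iteration 1:
  u = (11 - (3)·0.0000 - (1)·0.0000) / (6) = 1.8333
  v = (-11 - (-3)·0.0000 - (-4)·0.0000) / (10) = -1.1000
  w = (-4 - (-3)·0.0000 - (-1)·0.0000) / (6) = -0.6667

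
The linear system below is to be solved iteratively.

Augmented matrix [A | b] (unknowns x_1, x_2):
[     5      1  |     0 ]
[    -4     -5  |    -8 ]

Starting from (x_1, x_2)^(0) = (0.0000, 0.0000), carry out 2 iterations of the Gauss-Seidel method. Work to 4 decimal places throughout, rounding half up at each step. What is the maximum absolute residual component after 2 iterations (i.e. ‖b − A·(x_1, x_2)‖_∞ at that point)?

Iteration 1:
  x_1 = (0 - (1)·0.0000) / (5) = 0.0000
  x_2 = (-8 - (-4)·0.0000) / (-5) = 1.6000
Iteration 2:
  x_1 = (0 - (1)·1.6000) / (5) = -0.3200
  x_2 = (-8 - (-4)·-0.3200) / (-5) = 1.8560
Residual b − A·x = (-0.2560, 0.0000); ∞-norm = 0.2560

0.2560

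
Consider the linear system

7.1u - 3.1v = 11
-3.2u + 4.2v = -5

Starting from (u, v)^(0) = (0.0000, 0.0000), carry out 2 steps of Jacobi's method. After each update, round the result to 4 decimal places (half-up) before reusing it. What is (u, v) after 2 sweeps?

(1.0295, -0.0101)

Iteration 1:
  u = (11 - (-3.1)·0.0000) / (7.1) = 1.5493
  v = (-5 - (-3.2)·0.0000) / (4.2) = -1.1905
Iteration 2:
  u = (11 - (-3.1)·-1.1905) / (7.1) = 1.0295
  v = (-5 - (-3.2)·1.5493) / (4.2) = -0.0101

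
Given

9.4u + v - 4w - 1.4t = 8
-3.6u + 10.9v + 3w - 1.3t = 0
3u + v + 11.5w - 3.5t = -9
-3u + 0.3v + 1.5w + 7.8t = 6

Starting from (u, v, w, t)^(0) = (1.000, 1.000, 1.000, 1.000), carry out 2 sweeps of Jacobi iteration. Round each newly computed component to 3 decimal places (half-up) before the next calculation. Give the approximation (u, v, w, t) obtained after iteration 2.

Iteration 1:
  u = (8 - (1)·1.000 - (-4)·1.000 - (-1.4)·1.000) / (9.4) = 1.319
  v = (0 - (-3.6)·1.000 - (3)·1.000 - (-1.3)·1.000) / (10.9) = 0.174
  w = (-9 - (3)·1.000 - (1)·1.000 - (-3.5)·1.000) / (11.5) = -0.826
  t = (6 - (-3)·1.000 - (0.3)·1.000 - (1.5)·1.000) / (7.8) = 0.923
Iteration 2:
  u = (8 - (1)·0.174 - (-4)·-0.826 - (-1.4)·0.923) / (9.4) = 0.619
  v = (0 - (-3.6)·1.319 - (3)·-0.826 - (-1.3)·0.923) / (10.9) = 0.773
  w = (-9 - (3)·1.319 - (1)·0.174 - (-3.5)·0.923) / (11.5) = -0.861
  t = (6 - (-3)·1.319 - (0.3)·0.174 - (1.5)·-0.826) / (7.8) = 1.429

(0.619, 0.773, -0.861, 1.429)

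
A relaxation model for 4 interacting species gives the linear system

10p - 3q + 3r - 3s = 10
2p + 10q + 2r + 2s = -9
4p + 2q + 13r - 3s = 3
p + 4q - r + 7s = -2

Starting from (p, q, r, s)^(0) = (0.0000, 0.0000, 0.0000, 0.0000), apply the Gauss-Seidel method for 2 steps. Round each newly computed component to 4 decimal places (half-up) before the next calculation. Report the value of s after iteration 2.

0.2765

Iteration 1:
  p = (10 - (-3)·0.0000 - (3)·0.0000 - (-3)·0.0000) / (10) = 1.0000
  q = (-9 - (2)·1.0000 - (2)·0.0000 - (2)·0.0000) / (10) = -1.1000
  r = (3 - (4)·1.0000 - (2)·-1.1000 - (-3)·0.0000) / (13) = 0.0923
  s = (-2 - (1)·1.0000 - (4)·-1.1000 - (-1)·0.0923) / (7) = 0.2132
Iteration 2:
  p = (10 - (-3)·-1.1000 - (3)·0.0923 - (-3)·0.2132) / (10) = 0.7063
  q = (-9 - (2)·0.7063 - (2)·0.0923 - (2)·0.2132) / (10) = -1.1024
  r = (3 - (4)·0.7063 - (2)·-1.1024 - (-3)·0.2132) / (13) = 0.2322
  s = (-2 - (1)·0.7063 - (4)·-1.1024 - (-1)·0.2322) / (7) = 0.2765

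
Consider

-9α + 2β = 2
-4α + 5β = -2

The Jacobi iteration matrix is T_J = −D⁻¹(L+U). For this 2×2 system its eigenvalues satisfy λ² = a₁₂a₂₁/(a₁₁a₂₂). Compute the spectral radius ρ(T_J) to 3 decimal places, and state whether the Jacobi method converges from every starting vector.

0.422

a₁₂a₂₁/(a₁₁a₂₂) = (2)·(-4) / ((-9)·(5)) = 0.177778
ρ = √|0.177778| = √0.177778 = 0.422
ρ < 1, so Jacobi converges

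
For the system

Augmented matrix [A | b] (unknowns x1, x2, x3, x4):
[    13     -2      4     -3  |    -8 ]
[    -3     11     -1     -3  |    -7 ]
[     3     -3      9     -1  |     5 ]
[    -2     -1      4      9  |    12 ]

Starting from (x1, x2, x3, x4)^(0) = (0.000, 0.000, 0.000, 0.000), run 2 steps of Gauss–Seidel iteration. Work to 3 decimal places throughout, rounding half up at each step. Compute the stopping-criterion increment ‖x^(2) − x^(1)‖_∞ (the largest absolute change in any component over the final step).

0.268

Iteration 1:
  x1 = (-8 - (-2)·0.000 - (4)·0.000 - (-3)·0.000) / (13) = -0.615
  x2 = (-7 - (-3)·-0.615 - (-1)·0.000 - (-3)·0.000) / (11) = -0.804
  x3 = (5 - (3)·-0.615 - (-3)·-0.804 - (-1)·0.000) / (9) = 0.493
  x4 = (12 - (-2)·-0.615 - (-1)·-0.804 - (4)·0.493) / (9) = 0.888
Iteration 2:
  x1 = (-8 - (-2)·-0.804 - (4)·0.493 - (-3)·0.888) / (13) = -0.686
  x2 = (-7 - (-3)·-0.686 - (-1)·0.493 - (-3)·0.888) / (11) = -0.536
  x3 = (5 - (3)·-0.686 - (-3)·-0.536 - (-1)·0.888) / (9) = 0.704
  x4 = (12 - (-2)·-0.686 - (-1)·-0.536 - (4)·0.704) / (9) = 0.808
Change: (-0.071, 0.268, 0.211, -0.080) → max |·| = 0.268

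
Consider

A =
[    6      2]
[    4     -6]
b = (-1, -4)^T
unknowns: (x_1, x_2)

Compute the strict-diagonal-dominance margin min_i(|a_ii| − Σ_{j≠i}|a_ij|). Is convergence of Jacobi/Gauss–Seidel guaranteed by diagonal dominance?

2

row 1: |6| − (2) = 4
row 2: |-6| − (4) = 2
minimum over rows = 2 → strictly diagonally dominant (convergence guaranteed)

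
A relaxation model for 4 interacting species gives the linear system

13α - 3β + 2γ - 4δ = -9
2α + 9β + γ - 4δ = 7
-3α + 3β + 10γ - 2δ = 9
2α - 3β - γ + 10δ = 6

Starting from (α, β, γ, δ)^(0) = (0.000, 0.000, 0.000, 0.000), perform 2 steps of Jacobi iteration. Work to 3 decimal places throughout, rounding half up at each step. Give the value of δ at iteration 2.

1.062

Iteration 1:
  α = (-9 - (-3)·0.000 - (2)·0.000 - (-4)·0.000) / (13) = -0.692
  β = (7 - (2)·0.000 - (1)·0.000 - (-4)·0.000) / (9) = 0.778
  γ = (9 - (-3)·0.000 - (3)·0.000 - (-2)·0.000) / (10) = 0.900
  δ = (6 - (2)·0.000 - (-3)·0.000 - (-1)·0.000) / (10) = 0.600
Iteration 2:
  α = (-9 - (-3)·0.778 - (2)·0.900 - (-4)·0.600) / (13) = -0.467
  β = (7 - (2)·-0.692 - (1)·0.900 - (-4)·0.600) / (9) = 1.098
  γ = (9 - (-3)·-0.692 - (3)·0.778 - (-2)·0.600) / (10) = 0.579
  δ = (6 - (2)·-0.692 - (-3)·0.778 - (-1)·0.900) / (10) = 1.062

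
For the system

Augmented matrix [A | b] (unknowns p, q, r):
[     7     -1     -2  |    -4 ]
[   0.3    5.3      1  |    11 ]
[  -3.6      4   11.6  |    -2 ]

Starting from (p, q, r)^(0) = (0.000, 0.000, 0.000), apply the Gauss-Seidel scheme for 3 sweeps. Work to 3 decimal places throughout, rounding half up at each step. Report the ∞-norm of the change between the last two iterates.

Iteration 1:
  p = (-4 - (-1)·0.000 - (-2)·0.000) / (7) = -0.571
  q = (11 - (0.3)·-0.571 - (1)·0.000) / (5.3) = 2.108
  r = (-2 - (-3.6)·-0.571 - (4)·2.108) / (11.6) = -1.077
Iteration 2:
  p = (-4 - (-1)·2.108 - (-2)·-1.077) / (7) = -0.578
  q = (11 - (0.3)·-0.578 - (1)·-1.077) / (5.3) = 2.311
  r = (-2 - (-3.6)·-0.578 - (4)·2.311) / (11.6) = -1.149
Iteration 3:
  p = (-4 - (-1)·2.311 - (-2)·-1.149) / (7) = -0.570
  q = (11 - (0.3)·-0.570 - (1)·-1.149) / (5.3) = 2.325
  r = (-2 - (-3.6)·-0.570 - (4)·2.325) / (11.6) = -1.151
Change: (0.008, 0.014, -0.002) → max |·| = 0.014

0.014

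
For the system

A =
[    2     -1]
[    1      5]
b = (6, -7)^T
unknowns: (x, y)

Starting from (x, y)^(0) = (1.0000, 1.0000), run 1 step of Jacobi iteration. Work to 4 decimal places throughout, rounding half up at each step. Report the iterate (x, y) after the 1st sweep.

Iteration 1:
  x = (6 - (-1)·1.0000) / (2) = 3.5000
  y = (-7 - (1)·1.0000) / (5) = -1.6000

(3.5000, -1.6000)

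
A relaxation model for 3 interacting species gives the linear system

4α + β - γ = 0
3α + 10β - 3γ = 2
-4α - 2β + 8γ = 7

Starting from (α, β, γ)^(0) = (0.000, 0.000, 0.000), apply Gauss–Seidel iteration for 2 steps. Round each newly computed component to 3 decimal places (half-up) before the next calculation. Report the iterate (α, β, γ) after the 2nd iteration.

Iteration 1:
  α = (0 - (1)·0.000 - (-1)·0.000) / (4) = 0.000
  β = (2 - (3)·0.000 - (-3)·0.000) / (10) = 0.200
  γ = (7 - (-4)·0.000 - (-2)·0.200) / (8) = 0.925
Iteration 2:
  α = (0 - (1)·0.200 - (-1)·0.925) / (4) = 0.181
  β = (2 - (3)·0.181 - (-3)·0.925) / (10) = 0.423
  γ = (7 - (-4)·0.181 - (-2)·0.423) / (8) = 1.071

(0.181, 0.423, 1.071)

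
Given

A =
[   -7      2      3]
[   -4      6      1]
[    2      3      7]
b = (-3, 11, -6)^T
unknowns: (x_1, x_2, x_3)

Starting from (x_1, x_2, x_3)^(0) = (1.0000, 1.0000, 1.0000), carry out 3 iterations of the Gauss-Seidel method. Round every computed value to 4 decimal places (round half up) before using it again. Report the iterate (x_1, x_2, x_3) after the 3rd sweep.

Iteration 1:
  x_1 = (-3 - (2)·1.0000 - (3)·1.0000) / (-7) = 1.1429
  x_2 = (11 - (-4)·1.1429 - (1)·1.0000) / (6) = 2.4286
  x_3 = (-6 - (2)·1.1429 - (3)·2.4286) / (7) = -2.2245
Iteration 2:
  x_1 = (-3 - (2)·2.4286 - (3)·-2.2245) / (-7) = 0.1691
  x_2 = (11 - (-4)·0.1691 - (1)·-2.2245) / (6) = 2.3168
  x_3 = (-6 - (2)·0.1691 - (3)·2.3168) / (7) = -1.8984
Iteration 3:
  x_1 = (-3 - (2)·2.3168 - (3)·-1.8984) / (-7) = 0.2769
  x_2 = (11 - (-4)·0.2769 - (1)·-1.8984) / (6) = 2.3343
  x_3 = (-6 - (2)·0.2769 - (3)·2.3343) / (7) = -1.9367

(0.2769, 2.3343, -1.9367)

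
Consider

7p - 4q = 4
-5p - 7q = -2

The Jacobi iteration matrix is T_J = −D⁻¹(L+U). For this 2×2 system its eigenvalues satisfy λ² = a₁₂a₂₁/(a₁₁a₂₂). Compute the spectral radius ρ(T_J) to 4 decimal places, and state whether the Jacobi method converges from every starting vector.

0.6389

a₁₂a₂₁/(a₁₁a₂₂) = (-4)·(-5) / ((7)·(-7)) = -0.408163
ρ = √|-0.408163| = √0.408163 = 0.6389
ρ < 1, so Jacobi converges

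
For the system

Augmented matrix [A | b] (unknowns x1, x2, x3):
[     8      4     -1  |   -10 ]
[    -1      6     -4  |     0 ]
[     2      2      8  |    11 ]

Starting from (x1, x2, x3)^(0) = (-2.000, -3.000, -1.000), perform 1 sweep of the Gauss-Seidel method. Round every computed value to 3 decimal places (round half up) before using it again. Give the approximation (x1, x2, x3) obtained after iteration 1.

(0.125, -0.646, 1.505)

Iteration 1:
  x1 = (-10 - (4)·-3.000 - (-1)·-1.000) / (8) = 0.125
  x2 = (0 - (-1)·0.125 - (-4)·-1.000) / (6) = -0.646
  x3 = (11 - (2)·0.125 - (2)·-0.646) / (8) = 1.505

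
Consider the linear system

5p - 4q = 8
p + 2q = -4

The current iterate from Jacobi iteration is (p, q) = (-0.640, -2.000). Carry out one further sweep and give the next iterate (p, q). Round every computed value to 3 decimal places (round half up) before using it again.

One sweep:
  p = (8 - (-4)·-2.000) / (5) = 0.000
  q = (-4 - (1)·-0.640) / (2) = -1.680

(0.000, -1.680)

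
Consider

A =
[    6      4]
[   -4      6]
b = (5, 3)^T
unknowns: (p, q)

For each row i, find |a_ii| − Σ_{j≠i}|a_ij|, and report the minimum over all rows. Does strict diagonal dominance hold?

row 1: |6| − (4) = 2
row 2: |6| − (4) = 2
minimum over rows = 2 → strictly diagonally dominant (convergence guaranteed)

2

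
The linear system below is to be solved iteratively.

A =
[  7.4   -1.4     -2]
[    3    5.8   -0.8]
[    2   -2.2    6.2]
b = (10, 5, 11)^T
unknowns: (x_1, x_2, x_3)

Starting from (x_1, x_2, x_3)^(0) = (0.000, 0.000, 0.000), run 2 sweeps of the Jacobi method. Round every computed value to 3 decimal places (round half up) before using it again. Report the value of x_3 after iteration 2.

Iteration 1:
  x_1 = (10 - (-1.4)·0.000 - (-2)·0.000) / (7.4) = 1.351
  x_2 = (5 - (3)·0.000 - (-0.8)·0.000) / (5.8) = 0.862
  x_3 = (11 - (2)·0.000 - (-2.2)·0.000) / (6.2) = 1.774
Iteration 2:
  x_1 = (10 - (-1.4)·0.862 - (-2)·1.774) / (7.4) = 1.994
  x_2 = (5 - (3)·1.351 - (-0.8)·1.774) / (5.8) = 0.408
  x_3 = (11 - (2)·1.351 - (-2.2)·0.862) / (6.2) = 1.644

1.644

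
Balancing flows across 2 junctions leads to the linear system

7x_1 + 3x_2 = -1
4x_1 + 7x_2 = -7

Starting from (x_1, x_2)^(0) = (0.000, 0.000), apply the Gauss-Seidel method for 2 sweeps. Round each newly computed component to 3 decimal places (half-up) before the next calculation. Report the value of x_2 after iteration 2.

-1.143

Iteration 1:
  x_1 = (-1 - (3)·0.000) / (7) = -0.143
  x_2 = (-7 - (4)·-0.143) / (7) = -0.918
Iteration 2:
  x_1 = (-1 - (3)·-0.918) / (7) = 0.251
  x_2 = (-7 - (4)·0.251) / (7) = -1.143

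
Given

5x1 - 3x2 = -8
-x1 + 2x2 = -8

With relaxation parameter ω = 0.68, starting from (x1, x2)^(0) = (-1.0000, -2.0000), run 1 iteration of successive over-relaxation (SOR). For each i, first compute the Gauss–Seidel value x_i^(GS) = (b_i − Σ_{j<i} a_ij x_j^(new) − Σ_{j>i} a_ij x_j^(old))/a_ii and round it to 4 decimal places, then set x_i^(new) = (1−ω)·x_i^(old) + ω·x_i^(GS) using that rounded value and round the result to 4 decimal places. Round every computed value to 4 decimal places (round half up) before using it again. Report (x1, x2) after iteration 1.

(-2.2240, -4.1162)

Iteration 1:
  x1: GS value = (-8 - (-3)·-2.0000) / (5) = -2.8000;  x1 ← (1−ω)·-1.0000 + ω·-2.8000 = -2.2240
  x2: GS value = (-8 - (-1)·-2.2240) / (2) = -5.1120;  x2 ← (1−ω)·-2.0000 + ω·-5.1120 = -4.1162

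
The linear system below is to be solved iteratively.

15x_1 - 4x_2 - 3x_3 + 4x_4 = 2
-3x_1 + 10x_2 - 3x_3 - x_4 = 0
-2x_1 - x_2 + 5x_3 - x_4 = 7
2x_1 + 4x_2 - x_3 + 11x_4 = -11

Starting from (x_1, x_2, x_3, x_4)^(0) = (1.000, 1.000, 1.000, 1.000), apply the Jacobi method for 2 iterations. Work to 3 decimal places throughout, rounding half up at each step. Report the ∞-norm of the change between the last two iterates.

Iteration 1:
  x_1 = (2 - (-4)·1.000 - (-3)·1.000 - (4)·1.000) / (15) = 0.333
  x_2 = (0 - (-3)·1.000 - (-3)·1.000 - (-1)·1.000) / (10) = 0.700
  x_3 = (7 - (-2)·1.000 - (-1)·1.000 - (-1)·1.000) / (5) = 2.200
  x_4 = (-11 - (2)·1.000 - (4)·1.000 - (-1)·1.000) / (11) = -1.455
Iteration 2:
  x_1 = (2 - (-4)·0.700 - (-3)·2.200 - (4)·-1.455) / (15) = 1.148
  x_2 = (0 - (-3)·0.333 - (-3)·2.200 - (-1)·-1.455) / (10) = 0.614
  x_3 = (7 - (-2)·0.333 - (-1)·0.700 - (-1)·-1.455) / (5) = 1.382
  x_4 = (-11 - (2)·0.333 - (4)·0.700 - (-1)·2.200) / (11) = -1.115
Change: (0.815, -0.086, -0.818, 0.340) → max |·| = 0.818

0.818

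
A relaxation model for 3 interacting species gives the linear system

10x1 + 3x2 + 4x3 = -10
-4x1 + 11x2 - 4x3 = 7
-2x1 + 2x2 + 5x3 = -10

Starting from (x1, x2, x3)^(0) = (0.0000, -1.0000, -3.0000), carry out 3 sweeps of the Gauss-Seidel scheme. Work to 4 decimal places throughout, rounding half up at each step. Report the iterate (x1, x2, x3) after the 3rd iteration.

Iteration 1:
  x1 = (-10 - (3)·-1.0000 - (4)·-3.0000) / (10) = 0.5000
  x2 = (7 - (-4)·0.5000 - (-4)·-3.0000) / (11) = -0.2727
  x3 = (-10 - (-2)·0.5000 - (2)·-0.2727) / (5) = -1.6909
Iteration 2:
  x1 = (-10 - (3)·-0.2727 - (4)·-1.6909) / (10) = -0.2418
  x2 = (7 - (-4)·-0.2418 - (-4)·-1.6909) / (11) = -0.0664
  x3 = (-10 - (-2)·-0.2418 - (2)·-0.0664) / (5) = -2.0702
Iteration 3:
  x1 = (-10 - (3)·-0.0664 - (4)·-2.0702) / (10) = -0.1520
  x2 = (7 - (-4)·-0.1520 - (-4)·-2.0702) / (11) = -0.1717
  x3 = (-10 - (-2)·-0.1520 - (2)·-0.1717) / (5) = -1.9921

(-0.1520, -0.1717, -1.9921)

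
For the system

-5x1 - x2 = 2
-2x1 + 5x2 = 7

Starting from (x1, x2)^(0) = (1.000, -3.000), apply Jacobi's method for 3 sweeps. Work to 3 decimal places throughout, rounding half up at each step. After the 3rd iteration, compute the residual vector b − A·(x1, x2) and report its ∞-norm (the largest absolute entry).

0.384

Iteration 1:
  x1 = (2 - (-1)·-3.000) / (-5) = 0.200
  x2 = (7 - (-2)·1.000) / (5) = 1.800
Iteration 2:
  x1 = (2 - (-1)·1.800) / (-5) = -0.760
  x2 = (7 - (-2)·0.200) / (5) = 1.480
Iteration 3:
  x1 = (2 - (-1)·1.480) / (-5) = -0.696
  x2 = (7 - (-2)·-0.760) / (5) = 1.096
Residual b − A·x = (-0.384, 0.128); ∞-norm = 0.384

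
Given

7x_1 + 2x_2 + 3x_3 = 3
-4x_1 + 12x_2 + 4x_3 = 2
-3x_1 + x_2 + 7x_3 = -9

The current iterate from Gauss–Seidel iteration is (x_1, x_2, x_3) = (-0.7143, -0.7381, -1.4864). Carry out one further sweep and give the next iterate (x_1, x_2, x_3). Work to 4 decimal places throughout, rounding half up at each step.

One sweep:
  x_1 = (3 - (2)·-0.7381 - (3)·-1.4864) / (7) = 1.2765
  x_2 = (2 - (-4)·1.2765 - (4)·-1.4864) / (12) = 1.0876
  x_3 = (-9 - (-3)·1.2765 - (1)·1.0876) / (7) = -0.8940

(1.2765, 1.0876, -0.8940)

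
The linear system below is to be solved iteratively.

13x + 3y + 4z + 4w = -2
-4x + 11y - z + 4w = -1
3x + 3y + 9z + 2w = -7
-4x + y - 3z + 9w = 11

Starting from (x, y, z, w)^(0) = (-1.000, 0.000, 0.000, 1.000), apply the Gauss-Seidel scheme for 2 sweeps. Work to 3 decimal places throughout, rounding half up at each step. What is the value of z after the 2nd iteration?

Iteration 1:
  x = (-2 - (3)·0.000 - (4)·0.000 - (4)·1.000) / (13) = -0.462
  y = (-1 - (-4)·-0.462 - (-1)·0.000 - (4)·1.000) / (11) = -0.623
  z = (-7 - (3)·-0.462 - (3)·-0.623 - (2)·1.000) / (9) = -0.638
  w = (11 - (-4)·-0.462 - (1)·-0.623 - (-3)·-0.638) / (9) = 0.873
Iteration 2:
  x = (-2 - (3)·-0.623 - (4)·-0.638 - (4)·0.873) / (13) = -0.082
  y = (-1 - (-4)·-0.082 - (-1)·-0.638 - (4)·0.873) / (11) = -0.496
  z = (-7 - (3)·-0.082 - (3)·-0.496 - (2)·0.873) / (9) = -0.779
  w = (11 - (-4)·-0.082 - (1)·-0.496 - (-3)·-0.779) / (9) = 0.981

-0.779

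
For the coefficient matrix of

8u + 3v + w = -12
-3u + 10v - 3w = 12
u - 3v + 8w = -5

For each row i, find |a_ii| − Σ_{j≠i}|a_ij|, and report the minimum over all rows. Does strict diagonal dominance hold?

4

row 1: |8| − (3+1) = 4
row 2: |10| − (3+3) = 4
row 3: |8| − (1+3) = 4
minimum over rows = 4 → strictly diagonally dominant (convergence guaranteed)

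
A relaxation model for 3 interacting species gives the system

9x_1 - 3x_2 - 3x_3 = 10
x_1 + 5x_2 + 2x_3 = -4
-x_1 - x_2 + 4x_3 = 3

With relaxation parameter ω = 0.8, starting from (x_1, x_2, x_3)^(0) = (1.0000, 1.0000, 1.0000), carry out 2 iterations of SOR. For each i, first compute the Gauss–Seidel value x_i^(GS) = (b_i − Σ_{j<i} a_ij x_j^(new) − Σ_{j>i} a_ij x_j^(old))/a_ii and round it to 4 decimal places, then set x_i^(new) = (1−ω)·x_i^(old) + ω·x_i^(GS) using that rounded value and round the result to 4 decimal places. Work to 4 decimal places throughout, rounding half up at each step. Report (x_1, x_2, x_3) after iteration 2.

Iteration 1:
  x_1: GS value = (10 - (-3)·1.0000 - (-3)·1.0000) / (9) = 1.7778;  x_1 ← (1−ω)·1.0000 + ω·1.7778 = 1.6222
  x_2: GS value = (-4 - (1)·1.6222 - (2)·1.0000) / (5) = -1.5244;  x_2 ← (1−ω)·1.0000 + ω·-1.5244 = -1.0195
  x_3: GS value = (3 - (-1)·1.6222 - (-1)·-1.0195) / (4) = 0.9007;  x_3 ← (1−ω)·1.0000 + ω·0.9007 = 0.9206
Iteration 2:
  x_1: GS value = (10 - (-3)·-1.0195 - (-3)·0.9206) / (9) = 1.0781;  x_1 ← (1−ω)·1.6222 + ω·1.0781 = 1.1869
  x_2: GS value = (-4 - (1)·1.1869 - (2)·0.9206) / (5) = -1.4056;  x_2 ← (1−ω)·-1.0195 + ω·-1.4056 = -1.3284
  x_3: GS value = (3 - (-1)·1.1869 - (-1)·-1.3284) / (4) = 0.7146;  x_3 ← (1−ω)·0.9206 + ω·0.7146 = 0.7558

(1.1869, -1.3284, 0.7558)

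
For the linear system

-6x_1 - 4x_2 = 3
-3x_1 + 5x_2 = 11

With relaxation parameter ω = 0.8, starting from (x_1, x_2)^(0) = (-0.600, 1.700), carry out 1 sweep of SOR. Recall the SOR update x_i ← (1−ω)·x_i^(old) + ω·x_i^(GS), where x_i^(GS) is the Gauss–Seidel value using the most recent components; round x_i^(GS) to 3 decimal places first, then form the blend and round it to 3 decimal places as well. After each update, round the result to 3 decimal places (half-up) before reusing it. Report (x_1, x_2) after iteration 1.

(-1.426, 1.415)

Iteration 1:
  x_1: GS value = (3 - (-4)·1.700) / (-6) = -1.633;  x_1 ← (1−ω)·-0.600 + ω·-1.633 = -1.426
  x_2: GS value = (11 - (-3)·-1.426) / (5) = 1.344;  x_2 ← (1−ω)·1.700 + ω·1.344 = 1.415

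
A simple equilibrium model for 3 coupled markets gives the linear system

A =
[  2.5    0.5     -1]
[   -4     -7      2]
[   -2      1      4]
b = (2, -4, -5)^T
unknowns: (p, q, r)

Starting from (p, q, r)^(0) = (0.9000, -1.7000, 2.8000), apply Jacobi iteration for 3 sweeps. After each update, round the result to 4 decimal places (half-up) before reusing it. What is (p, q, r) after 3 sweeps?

(0.8317, 0.2024, -0.8039)

Iteration 1:
  p = (2 - (0.5)·-1.7000 - (-1)·2.8000) / (2.5) = 2.2600
  q = (-4 - (-4)·0.9000 - (2)·2.8000) / (-7) = 0.8571
  r = (-5 - (-2)·0.9000 - (1)·-1.7000) / (4) = -0.3750
Iteration 2:
  p = (2 - (0.5)·0.8571 - (-1)·-0.3750) / (2.5) = 0.4786
  q = (-4 - (-4)·2.2600 - (2)·-0.3750) / (-7) = -0.8271
  r = (-5 - (-2)·2.2600 - (1)·0.8571) / (4) = -0.3343
Iteration 3:
  p = (2 - (0.5)·-0.8271 - (-1)·-0.3343) / (2.5) = 0.8317
  q = (-4 - (-4)·0.4786 - (2)·-0.3343) / (-7) = 0.2024
  r = (-5 - (-2)·0.4786 - (1)·-0.8271) / (4) = -0.8039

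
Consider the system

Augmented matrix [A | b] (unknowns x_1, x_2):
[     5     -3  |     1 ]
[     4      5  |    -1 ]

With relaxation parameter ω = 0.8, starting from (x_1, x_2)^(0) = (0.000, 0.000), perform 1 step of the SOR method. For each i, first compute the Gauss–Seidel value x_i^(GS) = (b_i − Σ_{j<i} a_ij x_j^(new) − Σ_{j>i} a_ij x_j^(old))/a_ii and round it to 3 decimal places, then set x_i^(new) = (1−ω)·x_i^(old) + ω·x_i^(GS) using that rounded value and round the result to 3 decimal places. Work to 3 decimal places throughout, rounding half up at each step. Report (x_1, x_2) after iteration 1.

(0.160, -0.262)

Iteration 1:
  x_1: GS value = (1 - (-3)·0.000) / (5) = 0.200;  x_1 ← (1−ω)·0.000 + ω·0.200 = 0.160
  x_2: GS value = (-1 - (4)·0.160) / (5) = -0.328;  x_2 ← (1−ω)·0.000 + ω·-0.328 = -0.262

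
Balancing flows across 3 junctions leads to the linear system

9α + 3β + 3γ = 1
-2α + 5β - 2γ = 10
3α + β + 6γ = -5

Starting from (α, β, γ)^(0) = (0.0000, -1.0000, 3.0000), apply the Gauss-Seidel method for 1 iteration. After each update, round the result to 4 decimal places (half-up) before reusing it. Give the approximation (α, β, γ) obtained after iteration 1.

Iteration 1:
  α = (1 - (3)·-1.0000 - (3)·3.0000) / (9) = -0.5556
  β = (10 - (-2)·-0.5556 - (-2)·3.0000) / (5) = 2.9778
  γ = (-5 - (3)·-0.5556 - (1)·2.9778) / (6) = -1.0518

(-0.5556, 2.9778, -1.0518)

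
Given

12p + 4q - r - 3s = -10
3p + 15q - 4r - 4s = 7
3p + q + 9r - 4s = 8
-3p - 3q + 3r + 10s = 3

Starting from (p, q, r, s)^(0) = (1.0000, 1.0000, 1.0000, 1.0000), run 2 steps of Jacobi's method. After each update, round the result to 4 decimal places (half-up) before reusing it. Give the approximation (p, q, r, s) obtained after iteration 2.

(-0.8759, 1.0304, 1.3444, 0.0233)

Iteration 1:
  p = (-10 - (4)·1.0000 - (-1)·1.0000 - (-3)·1.0000) / (12) = -0.8333
  q = (7 - (3)·1.0000 - (-4)·1.0000 - (-4)·1.0000) / (15) = 0.8000
  r = (8 - (3)·1.0000 - (1)·1.0000 - (-4)·1.0000) / (9) = 0.8889
  s = (3 - (-3)·1.0000 - (-3)·1.0000 - (3)·1.0000) / (10) = 0.6000
Iteration 2:
  p = (-10 - (4)·0.8000 - (-1)·0.8889 - (-3)·0.6000) / (12) = -0.8759
  q = (7 - (3)·-0.8333 - (-4)·0.8889 - (-4)·0.6000) / (15) = 1.0304
  r = (8 - (3)·-0.8333 - (1)·0.8000 - (-4)·0.6000) / (9) = 1.3444
  s = (3 - (-3)·-0.8333 - (-3)·0.8000 - (3)·0.8889) / (10) = 0.0233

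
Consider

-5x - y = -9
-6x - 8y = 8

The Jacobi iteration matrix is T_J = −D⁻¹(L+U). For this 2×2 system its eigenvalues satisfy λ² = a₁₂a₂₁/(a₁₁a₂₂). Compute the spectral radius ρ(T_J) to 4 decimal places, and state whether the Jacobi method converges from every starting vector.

a₁₂a₂₁/(a₁₁a₂₂) = (-1)·(-6) / ((-5)·(-8)) = 0.150000
ρ = √|0.150000| = √0.150000 = 0.3873
ρ < 1, so Jacobi converges

0.3873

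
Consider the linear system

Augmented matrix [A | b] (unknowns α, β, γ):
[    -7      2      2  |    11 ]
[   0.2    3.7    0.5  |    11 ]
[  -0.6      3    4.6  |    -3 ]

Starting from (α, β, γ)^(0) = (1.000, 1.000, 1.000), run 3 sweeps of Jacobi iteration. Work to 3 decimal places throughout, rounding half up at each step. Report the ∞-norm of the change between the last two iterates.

Iteration 1:
  α = (11 - (2)·1.000 - (2)·1.000) / (-7) = -1.000
  β = (11 - (0.2)·1.000 - (0.5)·1.000) / (3.7) = 2.784
  γ = (-3 - (-0.6)·1.000 - (3)·1.000) / (4.6) = -1.174
Iteration 2:
  α = (11 - (2)·2.784 - (2)·-1.174) / (-7) = -1.111
  β = (11 - (0.2)·-1.000 - (0.5)·-1.174) / (3.7) = 3.186
  γ = (-3 - (-0.6)·-1.000 - (3)·2.784) / (4.6) = -2.598
Iteration 3:
  α = (11 - (2)·3.186 - (2)·-2.598) / (-7) = -1.403
  β = (11 - (0.2)·-1.111 - (0.5)·-2.598) / (3.7) = 3.384
  γ = (-3 - (-0.6)·-1.111 - (3)·3.186) / (4.6) = -2.875
Change: (-0.292, 0.198, -0.277) → max |·| = 0.292

0.292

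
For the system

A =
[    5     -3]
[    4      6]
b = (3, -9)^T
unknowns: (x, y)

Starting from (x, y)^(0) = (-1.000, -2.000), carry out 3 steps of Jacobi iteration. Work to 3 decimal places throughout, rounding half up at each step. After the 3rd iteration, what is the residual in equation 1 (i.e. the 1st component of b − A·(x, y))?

-1.401

Iteration 1:
  x = (3 - (-3)·-2.000) / (5) = -0.600
  y = (-9 - (4)·-1.000) / (6) = -0.833
Iteration 2:
  x = (3 - (-3)·-0.833) / (5) = 0.100
  y = (-9 - (4)·-0.600) / (6) = -1.100
Iteration 3:
  x = (3 - (-3)·-1.100) / (5) = -0.060
  y = (-9 - (4)·0.100) / (6) = -1.567
Residual b − A·x = (-1.401, 0.642)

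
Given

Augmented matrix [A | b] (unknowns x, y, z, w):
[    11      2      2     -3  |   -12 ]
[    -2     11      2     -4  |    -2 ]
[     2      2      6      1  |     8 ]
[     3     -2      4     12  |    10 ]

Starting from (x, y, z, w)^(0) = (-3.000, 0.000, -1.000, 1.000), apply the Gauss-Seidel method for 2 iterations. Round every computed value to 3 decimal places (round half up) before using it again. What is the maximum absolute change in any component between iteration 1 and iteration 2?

0.666

Iteration 1:
  x = (-12 - (2)·0.000 - (2)·-1.000 - (-3)·1.000) / (11) = -0.636
  y = (-2 - (-2)·-0.636 - (2)·-1.000 - (-4)·1.000) / (11) = 0.248
  z = (8 - (2)·-0.636 - (2)·0.248 - (1)·1.000) / (6) = 1.296
  w = (10 - (3)·-0.636 - (-2)·0.248 - (4)·1.296) / (12) = 0.602
Iteration 2:
  x = (-12 - (2)·0.248 - (2)·1.296 - (-3)·0.602) / (11) = -1.207
  y = (-2 - (-2)·-1.207 - (2)·1.296 - (-4)·0.602) / (11) = -0.418
  z = (8 - (2)·-1.207 - (2)·-0.418 - (1)·0.602) / (6) = 1.775
  w = (10 - (3)·-1.207 - (-2)·-0.418 - (4)·1.775) / (12) = 0.474
Change: (-0.571, -0.666, 0.479, -0.128) → max |·| = 0.666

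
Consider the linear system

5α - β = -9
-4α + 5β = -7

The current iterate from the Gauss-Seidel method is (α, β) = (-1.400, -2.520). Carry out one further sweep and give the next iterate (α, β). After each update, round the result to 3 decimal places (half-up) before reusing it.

One sweep:
  α = (-9 - (-1)·-2.520) / (5) = -2.304
  β = (-7 - (-4)·-2.304) / (5) = -3.243

(-2.304, -3.243)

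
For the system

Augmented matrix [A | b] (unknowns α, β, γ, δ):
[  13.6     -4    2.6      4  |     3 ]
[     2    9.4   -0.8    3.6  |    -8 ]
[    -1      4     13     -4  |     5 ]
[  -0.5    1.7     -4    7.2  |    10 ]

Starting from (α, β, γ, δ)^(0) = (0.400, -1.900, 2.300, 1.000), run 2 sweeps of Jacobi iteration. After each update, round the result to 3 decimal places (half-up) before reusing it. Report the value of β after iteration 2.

Iteration 1:
  α = (3 - (-4)·-1.900 - (2.6)·2.300 - (4)·1.000) / (13.6) = -1.072
  β = (-8 - (2)·0.400 - (-0.8)·2.300 - (3.6)·1.000) / (9.4) = -1.123
  γ = (5 - (-1)·0.400 - (4)·-1.900 - (-4)·1.000) / (13) = 1.308
  δ = (10 - (-0.5)·0.400 - (1.7)·-1.900 - (-4)·2.300) / (7.2) = 3.143
Iteration 2:
  α = (3 - (-4)·-1.123 - (2.6)·1.308 - (4)·3.143) / (13.6) = -1.284
  β = (-8 - (2)·-1.072 - (-0.8)·1.308 - (3.6)·3.143) / (9.4) = -1.715
  γ = (5 - (-1)·-1.072 - (4)·-1.123 - (-4)·3.143) / (13) = 1.615
  δ = (10 - (-0.5)·-1.072 - (1.7)·-1.123 - (-4)·1.308) / (7.2) = 2.306

-1.715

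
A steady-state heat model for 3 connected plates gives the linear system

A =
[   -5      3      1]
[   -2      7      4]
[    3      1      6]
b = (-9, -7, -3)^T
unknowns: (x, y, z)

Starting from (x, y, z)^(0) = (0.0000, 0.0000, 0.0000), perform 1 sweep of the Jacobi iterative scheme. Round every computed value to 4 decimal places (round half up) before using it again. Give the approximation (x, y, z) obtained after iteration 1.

(1.8000, -1.0000, -0.5000)

Iteration 1:
  x = (-9 - (3)·0.0000 - (1)·0.0000) / (-5) = 1.8000
  y = (-7 - (-2)·0.0000 - (4)·0.0000) / (7) = -1.0000
  z = (-3 - (3)·0.0000 - (1)·0.0000) / (6) = -0.5000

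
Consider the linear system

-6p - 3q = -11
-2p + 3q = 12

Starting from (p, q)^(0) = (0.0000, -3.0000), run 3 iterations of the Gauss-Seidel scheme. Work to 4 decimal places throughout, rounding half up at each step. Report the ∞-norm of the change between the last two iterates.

1.5371

Iteration 1:
  p = (-11 - (-3)·-3.0000) / (-6) = 3.3333
  q = (12 - (-2)·3.3333) / (3) = 6.2222
Iteration 2:
  p = (-11 - (-3)·6.2222) / (-6) = -1.2778
  q = (12 - (-2)·-1.2778) / (3) = 3.1481
Iteration 3:
  p = (-11 - (-3)·3.1481) / (-6) = 0.2593
  q = (12 - (-2)·0.2593) / (3) = 4.1729
Change: (1.5371, 1.0248) → max |·| = 1.5371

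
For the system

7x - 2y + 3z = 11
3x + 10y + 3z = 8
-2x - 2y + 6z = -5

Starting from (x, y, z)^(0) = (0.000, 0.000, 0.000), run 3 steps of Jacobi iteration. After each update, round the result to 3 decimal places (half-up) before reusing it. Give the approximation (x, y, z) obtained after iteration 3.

(1.755, 0.166, 0.079)

Iteration 1:
  x = (11 - (-2)·0.000 - (3)·0.000) / (7) = 1.571
  y = (8 - (3)·0.000 - (3)·0.000) / (10) = 0.800
  z = (-5 - (-2)·0.000 - (-2)·0.000) / (6) = -0.833
Iteration 2:
  x = (11 - (-2)·0.800 - (3)·-0.833) / (7) = 2.157
  y = (8 - (3)·1.571 - (3)·-0.833) / (10) = 0.579
  z = (-5 - (-2)·1.571 - (-2)·0.800) / (6) = -0.043
Iteration 3:
  x = (11 - (-2)·0.579 - (3)·-0.043) / (7) = 1.755
  y = (8 - (3)·2.157 - (3)·-0.043) / (10) = 0.166
  z = (-5 - (-2)·2.157 - (-2)·0.579) / (6) = 0.079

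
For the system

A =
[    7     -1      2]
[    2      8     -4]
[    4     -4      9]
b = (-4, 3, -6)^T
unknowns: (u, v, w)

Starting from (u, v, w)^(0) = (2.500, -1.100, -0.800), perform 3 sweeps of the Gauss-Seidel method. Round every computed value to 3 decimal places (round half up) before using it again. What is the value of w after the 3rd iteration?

-0.336

Iteration 1:
  u = (-4 - (-1)·-1.100 - (2)·-0.800) / (7) = -0.500
  v = (3 - (2)·-0.500 - (-4)·-0.800) / (8) = 0.100
  w = (-6 - (4)·-0.500 - (-4)·0.100) / (9) = -0.400
Iteration 2:
  u = (-4 - (-1)·0.100 - (2)·-0.400) / (7) = -0.443
  v = (3 - (2)·-0.443 - (-4)·-0.400) / (8) = 0.286
  w = (-6 - (4)·-0.443 - (-4)·0.286) / (9) = -0.343
Iteration 3:
  u = (-4 - (-1)·0.286 - (2)·-0.343) / (7) = -0.433
  v = (3 - (2)·-0.433 - (-4)·-0.343) / (8) = 0.312
  w = (-6 - (4)·-0.433 - (-4)·0.312) / (9) = -0.336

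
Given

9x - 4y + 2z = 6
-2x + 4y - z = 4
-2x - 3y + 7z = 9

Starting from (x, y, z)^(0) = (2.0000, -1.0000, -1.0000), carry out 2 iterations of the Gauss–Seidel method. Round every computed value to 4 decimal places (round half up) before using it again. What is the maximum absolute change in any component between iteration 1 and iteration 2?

Iteration 1:
  x = (6 - (-4)·-1.0000 - (2)·-1.0000) / (9) = 0.4444
  y = (4 - (-2)·0.4444 - (-1)·-1.0000) / (4) = 0.9722
  z = (9 - (-2)·0.4444 - (-3)·0.9722) / (7) = 1.8293
Iteration 2:
  x = (6 - (-4)·0.9722 - (2)·1.8293) / (9) = 0.6922
  y = (4 - (-2)·0.6922 - (-1)·1.8293) / (4) = 1.8034
  z = (9 - (-2)·0.6922 - (-3)·1.8034) / (7) = 2.2564
Change: (0.2478, 0.8312, 0.4271) → max |·| = 0.8312

0.8312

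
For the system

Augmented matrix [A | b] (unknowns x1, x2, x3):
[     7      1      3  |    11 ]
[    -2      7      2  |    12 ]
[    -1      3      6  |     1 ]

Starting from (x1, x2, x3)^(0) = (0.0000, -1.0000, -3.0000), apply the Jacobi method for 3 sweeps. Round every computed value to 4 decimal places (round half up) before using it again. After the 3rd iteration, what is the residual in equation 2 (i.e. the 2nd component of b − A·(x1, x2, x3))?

1.6601

Iteration 1:
  x1 = (11 - (1)·-1.0000 - (3)·-3.0000) / (7) = 3.0000
  x2 = (12 - (-2)·0.0000 - (2)·-3.0000) / (7) = 2.5714
  x3 = (1 - (-1)·0.0000 - (3)·-1.0000) / (6) = 0.6667
Iteration 2:
  x1 = (11 - (1)·2.5714 - (3)·0.6667) / (7) = 0.9184
  x2 = (12 - (-2)·3.0000 - (2)·0.6667) / (7) = 2.3809
  x3 = (1 - (-1)·3.0000 - (3)·2.5714) / (6) = -0.6190
Iteration 3:
  x1 = (11 - (1)·2.3809 - (3)·-0.6190) / (7) = 1.4966
  x2 = (12 - (-2)·0.9184 - (2)·-0.6190) / (7) = 2.1535
  x3 = (1 - (-1)·0.9184 - (3)·2.3809) / (6) = -0.8707
Residual b − A·x = (0.9824, 1.6601, 1.2603)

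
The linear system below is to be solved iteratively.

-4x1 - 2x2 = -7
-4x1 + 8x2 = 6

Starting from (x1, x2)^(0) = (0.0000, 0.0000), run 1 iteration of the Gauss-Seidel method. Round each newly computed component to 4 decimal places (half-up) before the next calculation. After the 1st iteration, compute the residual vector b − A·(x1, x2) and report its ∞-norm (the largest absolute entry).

Iteration 1:
  x1 = (-7 - (-2)·0.0000) / (-4) = 1.7500
  x2 = (6 - (-4)·1.7500) / (8) = 1.6250
Residual b − A·x = (3.2500, 0.0000); ∞-norm = 3.2500

3.2500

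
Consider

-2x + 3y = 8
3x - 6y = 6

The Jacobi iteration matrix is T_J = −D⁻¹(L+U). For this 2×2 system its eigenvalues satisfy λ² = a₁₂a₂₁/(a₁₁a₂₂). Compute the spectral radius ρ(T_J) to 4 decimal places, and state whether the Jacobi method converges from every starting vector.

a₁₂a₂₁/(a₁₁a₂₂) = (3)·(3) / ((-2)·(-6)) = 0.750000
ρ = √|0.750000| = √0.750000 = 0.8660
ρ < 1, so Jacobi converges

0.8660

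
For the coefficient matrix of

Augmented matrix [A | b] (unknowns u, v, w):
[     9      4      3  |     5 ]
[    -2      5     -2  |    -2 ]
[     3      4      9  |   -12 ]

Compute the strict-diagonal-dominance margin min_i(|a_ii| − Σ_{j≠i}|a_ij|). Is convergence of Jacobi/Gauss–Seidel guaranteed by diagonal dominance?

row 1: |9| − (4+3) = 2
row 2: |5| − (2+2) = 1
row 3: |9| − (3+4) = 2
minimum over rows = 1 → strictly diagonally dominant (convergence guaranteed)

1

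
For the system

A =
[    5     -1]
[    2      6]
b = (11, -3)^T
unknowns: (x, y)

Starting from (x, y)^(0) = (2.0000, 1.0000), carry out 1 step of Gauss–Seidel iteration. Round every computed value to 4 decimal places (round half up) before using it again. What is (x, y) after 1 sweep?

(2.4000, -1.3000)

Iteration 1:
  x = (11 - (-1)·1.0000) / (5) = 2.4000
  y = (-3 - (2)·2.4000) / (6) = -1.3000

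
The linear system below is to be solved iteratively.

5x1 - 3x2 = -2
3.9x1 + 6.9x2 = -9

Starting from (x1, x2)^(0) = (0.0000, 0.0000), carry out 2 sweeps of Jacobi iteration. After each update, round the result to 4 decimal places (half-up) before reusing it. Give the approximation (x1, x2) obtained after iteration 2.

(-1.1826, -1.0783)

Iteration 1:
  x1 = (-2 - (-3)·0.0000) / (5) = -0.4000
  x2 = (-9 - (3.9)·0.0000) / (6.9) = -1.3043
Iteration 2:
  x1 = (-2 - (-3)·-1.3043) / (5) = -1.1826
  x2 = (-9 - (3.9)·-0.4000) / (6.9) = -1.0783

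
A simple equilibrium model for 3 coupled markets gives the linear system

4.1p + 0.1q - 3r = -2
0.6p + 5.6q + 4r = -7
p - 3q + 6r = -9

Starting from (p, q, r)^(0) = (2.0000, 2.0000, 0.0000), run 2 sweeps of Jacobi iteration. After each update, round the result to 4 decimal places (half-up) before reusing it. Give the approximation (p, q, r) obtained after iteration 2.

(-1.0618, -0.5973, -2.1427)

Iteration 1:
  p = (-2 - (0.1)·2.0000 - (-3)·0.0000) / (4.1) = -0.5366
  q = (-7 - (0.6)·2.0000 - (4)·0.0000) / (5.6) = -1.4643
  r = (-9 - (1)·2.0000 - (-3)·2.0000) / (6) = -0.8333
Iteration 2:
  p = (-2 - (0.1)·-1.4643 - (-3)·-0.8333) / (4.1) = -1.0618
  q = (-7 - (0.6)·-0.5366 - (4)·-0.8333) / (5.6) = -0.5973
  r = (-9 - (1)·-0.5366 - (-3)·-1.4643) / (6) = -2.1427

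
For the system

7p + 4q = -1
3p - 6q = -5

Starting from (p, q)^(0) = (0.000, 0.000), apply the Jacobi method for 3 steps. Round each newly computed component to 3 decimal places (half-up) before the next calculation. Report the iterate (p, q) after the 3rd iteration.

(-0.578, 0.524)

Iteration 1:
  p = (-1 - (4)·0.000) / (7) = -0.143
  q = (-5 - (3)·0.000) / (-6) = 0.833
Iteration 2:
  p = (-1 - (4)·0.833) / (7) = -0.619
  q = (-5 - (3)·-0.143) / (-6) = 0.762
Iteration 3:
  p = (-1 - (4)·0.762) / (7) = -0.578
  q = (-5 - (3)·-0.619) / (-6) = 0.524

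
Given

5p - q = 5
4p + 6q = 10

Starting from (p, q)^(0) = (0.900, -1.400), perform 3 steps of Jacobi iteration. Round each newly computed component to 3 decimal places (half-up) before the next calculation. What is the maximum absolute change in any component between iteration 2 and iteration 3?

0.329

Iteration 1:
  p = (5 - (-1)·-1.400) / (5) = 0.720
  q = (10 - (4)·0.900) / (6) = 1.067
Iteration 2:
  p = (5 - (-1)·1.067) / (5) = 1.213
  q = (10 - (4)·0.720) / (6) = 1.187
Iteration 3:
  p = (5 - (-1)·1.187) / (5) = 1.237
  q = (10 - (4)·1.213) / (6) = 0.858
Change: (0.024, -0.329) → max |·| = 0.329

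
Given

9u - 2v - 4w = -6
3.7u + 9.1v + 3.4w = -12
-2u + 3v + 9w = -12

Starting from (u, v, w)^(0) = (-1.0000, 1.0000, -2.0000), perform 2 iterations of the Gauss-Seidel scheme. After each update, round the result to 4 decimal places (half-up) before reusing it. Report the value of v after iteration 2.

Iteration 1:
  u = (-6 - (-2)·1.0000 - (-4)·-2.0000) / (9) = -1.3333
  v = (-12 - (3.7)·-1.3333 - (3.4)·-2.0000) / (9.1) = -0.0293
  w = (-12 - (-2)·-1.3333 - (3)·-0.0293) / (9) = -1.6199
Iteration 2:
  u = (-6 - (-2)·-0.0293 - (-4)·-1.6199) / (9) = -1.3931
  v = (-12 - (3.7)·-1.3931 - (3.4)·-1.6199) / (9.1) = -0.1470
  w = (-12 - (-2)·-1.3931 - (3)·-0.1470) / (9) = -1.5939

-0.1470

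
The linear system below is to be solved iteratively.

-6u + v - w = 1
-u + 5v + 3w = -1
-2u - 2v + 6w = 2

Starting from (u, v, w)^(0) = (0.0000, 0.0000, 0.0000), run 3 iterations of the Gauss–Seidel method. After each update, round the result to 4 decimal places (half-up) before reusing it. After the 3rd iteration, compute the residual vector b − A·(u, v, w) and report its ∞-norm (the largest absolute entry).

0.0297

Iteration 1:
  u = (1 - (1)·0.0000 - (-1)·0.0000) / (-6) = -0.1667
  v = (-1 - (-1)·-0.1667 - (3)·0.0000) / (5) = -0.2333
  w = (2 - (-2)·-0.1667 - (-2)·-0.2333) / (6) = 0.2000
Iteration 2:
  u = (1 - (1)·-0.2333 - (-1)·0.2000) / (-6) = -0.2389
  v = (-1 - (-1)·-0.2389 - (3)·0.2000) / (5) = -0.3678
  w = (2 - (-2)·-0.2389 - (-2)·-0.3678) / (6) = 0.1311
Iteration 3:
  u = (1 - (1)·-0.3678 - (-1)·0.1311) / (-6) = -0.2498
  v = (-1 - (-1)·-0.2498 - (3)·0.1311) / (5) = -0.3286
  w = (2 - (-2)·-0.2498 - (-2)·-0.3286) / (6) = 0.1405
Residual b − A·x = (-0.0297, -0.0283, 0.0002); ∞-norm = 0.0297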